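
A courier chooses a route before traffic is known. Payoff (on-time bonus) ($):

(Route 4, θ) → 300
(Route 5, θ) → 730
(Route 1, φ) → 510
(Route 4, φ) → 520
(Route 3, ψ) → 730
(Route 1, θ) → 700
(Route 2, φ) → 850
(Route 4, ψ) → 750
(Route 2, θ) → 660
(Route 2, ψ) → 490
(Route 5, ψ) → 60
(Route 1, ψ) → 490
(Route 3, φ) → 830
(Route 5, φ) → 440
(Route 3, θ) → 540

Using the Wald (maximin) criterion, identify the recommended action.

Route 3

Row minima: Route 1=490, Route 2=490, Route 3=540, Route 4=300, Route 5=60
Best worst-case = 540 → Route 3.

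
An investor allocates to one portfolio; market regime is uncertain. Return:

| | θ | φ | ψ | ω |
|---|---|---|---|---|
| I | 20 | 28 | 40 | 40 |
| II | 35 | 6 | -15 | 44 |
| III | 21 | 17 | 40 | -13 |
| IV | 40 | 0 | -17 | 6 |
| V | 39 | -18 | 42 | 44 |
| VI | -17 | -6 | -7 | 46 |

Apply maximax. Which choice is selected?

VI

Row maxima: I=40, II=44, III=40, IV=40, V=44, VI=46
Best best-case = 46 → VI.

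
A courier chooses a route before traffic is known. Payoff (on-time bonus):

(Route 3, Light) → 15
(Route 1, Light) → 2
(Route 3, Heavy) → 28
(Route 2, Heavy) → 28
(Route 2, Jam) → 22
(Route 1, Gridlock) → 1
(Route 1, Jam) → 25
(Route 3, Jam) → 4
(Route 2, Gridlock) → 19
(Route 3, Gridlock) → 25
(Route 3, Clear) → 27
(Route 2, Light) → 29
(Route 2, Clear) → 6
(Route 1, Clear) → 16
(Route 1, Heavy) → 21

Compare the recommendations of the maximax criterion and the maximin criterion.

Row maxima: Route 1=25, Route 2=29, Route 3=28
Best best-case = 29 → Route 2.
Row minima: Route 1=1, Route 2=6, Route 3=4
Best worst-case = 6 → Route 2.

maximax → Route 2; maximin → Route 2 (agree)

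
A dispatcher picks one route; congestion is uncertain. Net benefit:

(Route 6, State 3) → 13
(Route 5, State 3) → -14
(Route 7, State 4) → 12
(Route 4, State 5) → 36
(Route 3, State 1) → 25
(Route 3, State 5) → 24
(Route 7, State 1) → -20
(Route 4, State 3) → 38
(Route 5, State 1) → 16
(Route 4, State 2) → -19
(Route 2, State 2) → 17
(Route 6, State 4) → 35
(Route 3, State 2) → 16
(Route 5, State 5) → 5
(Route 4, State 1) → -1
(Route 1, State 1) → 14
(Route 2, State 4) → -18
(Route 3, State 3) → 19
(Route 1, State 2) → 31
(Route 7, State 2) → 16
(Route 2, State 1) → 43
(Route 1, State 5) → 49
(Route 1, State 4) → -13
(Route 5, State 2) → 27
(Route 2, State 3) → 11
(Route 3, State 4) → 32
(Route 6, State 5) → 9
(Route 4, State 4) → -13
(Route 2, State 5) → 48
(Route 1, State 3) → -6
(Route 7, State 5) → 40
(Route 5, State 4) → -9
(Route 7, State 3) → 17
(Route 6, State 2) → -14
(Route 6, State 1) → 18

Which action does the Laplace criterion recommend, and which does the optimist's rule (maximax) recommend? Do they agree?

laplace → Route 3; maximax → Route 1 (disagree)

Row averages: Route 1=15, Route 2=20.2, Route 3=23.2, Route 4=8.2, Route 5=5, Route 6=12.2, Route 7=13
Highest average = 23.2 → Route 3.
Row maxima: Route 1=49, Route 2=48, Route 3=32, Route 4=38, Route 5=27, Route 6=35, Route 7=40
Best best-case = 49 → Route 1.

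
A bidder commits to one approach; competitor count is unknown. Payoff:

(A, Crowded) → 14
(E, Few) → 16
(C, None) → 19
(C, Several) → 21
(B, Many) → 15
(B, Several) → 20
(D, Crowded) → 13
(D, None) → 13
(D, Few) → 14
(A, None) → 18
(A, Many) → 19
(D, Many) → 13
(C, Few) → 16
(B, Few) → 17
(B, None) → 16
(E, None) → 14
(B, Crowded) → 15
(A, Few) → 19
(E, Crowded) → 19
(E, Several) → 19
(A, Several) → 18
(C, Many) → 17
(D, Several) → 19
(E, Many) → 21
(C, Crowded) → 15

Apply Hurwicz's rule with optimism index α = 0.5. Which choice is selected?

A: 0.5·19 + 0.5·14 = 16.5
B: 0.5·20 + 0.5·15 = 17.5
C: 0.5·21 + 0.5·15 = 18
D: 0.5·19 + 0.5·13 = 16
E: 0.5·21 + 0.5·14 = 17.5
Highest Hurwicz score = 18 → C.

C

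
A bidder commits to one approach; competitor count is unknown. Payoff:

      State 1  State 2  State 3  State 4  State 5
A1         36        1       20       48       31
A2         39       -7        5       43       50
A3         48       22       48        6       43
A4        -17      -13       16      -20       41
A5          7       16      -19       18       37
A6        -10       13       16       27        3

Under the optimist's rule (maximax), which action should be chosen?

Row maxima: A1=48, A2=50, A3=48, A4=41, A5=37, A6=27
Best best-case = 50 → A2.

A2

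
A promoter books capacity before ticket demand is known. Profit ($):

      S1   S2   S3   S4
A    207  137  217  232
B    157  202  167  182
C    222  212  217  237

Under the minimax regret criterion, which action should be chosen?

C

Column bests: S1=222, S2=212, S3=217, S4=237.
A regrets: 15, 75, 0, 5 → max 75
B regrets: 65, 10, 50, 55 → max 65
C regrets: 0, 0, 0, 0 → max 0
Smallest max regret = 0 → C.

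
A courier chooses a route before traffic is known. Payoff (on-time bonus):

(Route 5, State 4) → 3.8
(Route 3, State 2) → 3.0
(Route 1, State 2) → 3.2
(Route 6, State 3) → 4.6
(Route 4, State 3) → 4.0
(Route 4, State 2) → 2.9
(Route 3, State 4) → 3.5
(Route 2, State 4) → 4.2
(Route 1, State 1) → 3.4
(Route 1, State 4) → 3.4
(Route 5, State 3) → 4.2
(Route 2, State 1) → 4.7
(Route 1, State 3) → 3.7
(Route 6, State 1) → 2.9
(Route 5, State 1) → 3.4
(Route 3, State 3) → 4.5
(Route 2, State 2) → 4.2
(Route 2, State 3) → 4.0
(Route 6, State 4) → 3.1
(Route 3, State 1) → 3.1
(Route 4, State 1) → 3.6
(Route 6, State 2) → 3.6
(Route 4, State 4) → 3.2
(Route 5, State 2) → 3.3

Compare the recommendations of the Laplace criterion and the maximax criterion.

Row averages: Route 1=3.425, Route 2=4.275, Route 3=3.525, Route 4=3.425, Route 5=3.675, Route 6=3.55
Highest average = 4.275 → Route 2.
Row maxima: Route 1=3.7, Route 2=4.7, Route 3=4.5, Route 4=4.0, Route 5=4.2, Route 6=4.6
Best best-case = 4.7 → Route 2.

laplace → Route 2; maximax → Route 2 (agree)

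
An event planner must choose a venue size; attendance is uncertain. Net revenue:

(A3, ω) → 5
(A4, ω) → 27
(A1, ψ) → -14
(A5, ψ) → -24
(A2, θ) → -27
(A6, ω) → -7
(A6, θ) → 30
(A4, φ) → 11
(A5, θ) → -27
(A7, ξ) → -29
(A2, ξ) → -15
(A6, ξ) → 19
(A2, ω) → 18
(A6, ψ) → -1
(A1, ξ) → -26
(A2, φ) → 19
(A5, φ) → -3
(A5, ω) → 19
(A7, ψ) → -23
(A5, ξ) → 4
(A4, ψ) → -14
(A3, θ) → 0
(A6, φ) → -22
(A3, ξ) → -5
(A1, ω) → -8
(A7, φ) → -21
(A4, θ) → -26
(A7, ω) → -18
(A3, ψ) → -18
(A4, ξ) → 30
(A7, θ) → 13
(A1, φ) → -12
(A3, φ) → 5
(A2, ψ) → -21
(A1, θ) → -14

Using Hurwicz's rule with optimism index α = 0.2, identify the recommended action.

A1: 0.2·(-8) + 0.8·(-26) = -22.4
A2: 0.2·19 + 0.8·(-27) = -17.8
A3: 0.2·5 + 0.8·(-18) = -13.4
A4: 0.2·30 + 0.8·(-26) = -14.8
A5: 0.2·19 + 0.8·(-27) = -17.8
A6: 0.2·30 + 0.8·(-22) = -11.6
A7: 0.2·13 + 0.8·(-29) = -20.6
Highest Hurwicz score = -11.6 → A6.

A6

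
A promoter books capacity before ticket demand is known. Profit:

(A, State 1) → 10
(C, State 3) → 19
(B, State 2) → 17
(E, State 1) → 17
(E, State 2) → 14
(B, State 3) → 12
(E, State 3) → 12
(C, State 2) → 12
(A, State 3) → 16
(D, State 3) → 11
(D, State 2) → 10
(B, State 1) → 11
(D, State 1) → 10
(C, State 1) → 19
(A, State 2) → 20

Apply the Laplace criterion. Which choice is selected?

Row averages: A=46/3, B=40/3, C=50/3, D=31/3, E=43/3
Highest average = 50/3 → C.

C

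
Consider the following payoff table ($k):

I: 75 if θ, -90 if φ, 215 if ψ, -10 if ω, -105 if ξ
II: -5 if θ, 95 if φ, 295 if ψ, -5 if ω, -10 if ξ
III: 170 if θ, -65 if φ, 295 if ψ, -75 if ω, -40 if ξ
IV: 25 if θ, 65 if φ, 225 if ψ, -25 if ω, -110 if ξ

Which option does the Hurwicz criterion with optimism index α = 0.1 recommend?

II

I: 0.1·215 + 0.9·(-105) = -73
II: 0.1·295 + 0.9·(-10) = 20.5
III: 0.1·295 + 0.9·(-75) = -38
IV: 0.1·225 + 0.9·(-110) = -76.5
Highest Hurwicz score = 20.5 → II.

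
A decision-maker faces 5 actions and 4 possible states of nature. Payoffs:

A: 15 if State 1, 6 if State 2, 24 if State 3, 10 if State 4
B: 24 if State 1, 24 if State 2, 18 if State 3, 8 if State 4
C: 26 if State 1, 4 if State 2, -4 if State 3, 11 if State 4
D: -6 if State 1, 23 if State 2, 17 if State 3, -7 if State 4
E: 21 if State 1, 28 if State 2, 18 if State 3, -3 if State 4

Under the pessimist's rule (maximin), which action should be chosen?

Row minima: A=6, B=8, C=-4, D=-7, E=-3
Best worst-case = 8 → B.

B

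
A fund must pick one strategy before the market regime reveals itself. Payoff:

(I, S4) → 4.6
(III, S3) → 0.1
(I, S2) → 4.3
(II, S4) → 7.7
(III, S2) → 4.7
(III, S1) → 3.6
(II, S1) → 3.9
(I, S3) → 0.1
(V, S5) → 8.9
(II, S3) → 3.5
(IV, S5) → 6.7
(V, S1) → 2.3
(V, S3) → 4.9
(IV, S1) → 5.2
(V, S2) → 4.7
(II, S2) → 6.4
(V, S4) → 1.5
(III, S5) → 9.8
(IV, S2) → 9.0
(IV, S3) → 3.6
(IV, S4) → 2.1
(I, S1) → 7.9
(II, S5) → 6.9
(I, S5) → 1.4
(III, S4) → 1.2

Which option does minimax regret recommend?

Column bests: S1=7.9, S2=9.0, S3=4.9, S4=7.7, S5=9.8.
I regrets: 0.0, 4.7, 4.8, 3.1, 8.4 → max 8.4
II regrets: 4.0, 2.6, 1.4, 0.0, 2.9 → max 4.0
III regrets: 4.3, 4.3, 4.8, 6.5, 0.0 → max 6.5
IV regrets: 2.7, 0.0, 1.3, 5.6, 3.1 → max 5.6
V regrets: 5.6, 4.3, 0.0, 6.2, 0.9 → max 6.2
Smallest max regret = 4.0 → II.

II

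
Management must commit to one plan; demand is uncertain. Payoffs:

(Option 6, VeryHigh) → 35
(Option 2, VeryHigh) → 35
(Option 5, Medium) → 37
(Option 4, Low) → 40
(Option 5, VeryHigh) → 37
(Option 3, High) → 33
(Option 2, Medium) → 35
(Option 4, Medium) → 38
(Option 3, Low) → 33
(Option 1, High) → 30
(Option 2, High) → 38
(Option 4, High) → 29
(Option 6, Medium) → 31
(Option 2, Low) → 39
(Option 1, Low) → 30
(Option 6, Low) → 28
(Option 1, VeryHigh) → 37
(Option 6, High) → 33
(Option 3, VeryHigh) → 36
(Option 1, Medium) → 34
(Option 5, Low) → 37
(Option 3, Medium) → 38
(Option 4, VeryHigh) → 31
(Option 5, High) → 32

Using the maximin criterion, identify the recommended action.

Option 2

Row minima: Option 1=30, Option 2=35, Option 3=33, Option 4=29, Option 5=32, Option 6=28
Best worst-case = 35 → Option 2.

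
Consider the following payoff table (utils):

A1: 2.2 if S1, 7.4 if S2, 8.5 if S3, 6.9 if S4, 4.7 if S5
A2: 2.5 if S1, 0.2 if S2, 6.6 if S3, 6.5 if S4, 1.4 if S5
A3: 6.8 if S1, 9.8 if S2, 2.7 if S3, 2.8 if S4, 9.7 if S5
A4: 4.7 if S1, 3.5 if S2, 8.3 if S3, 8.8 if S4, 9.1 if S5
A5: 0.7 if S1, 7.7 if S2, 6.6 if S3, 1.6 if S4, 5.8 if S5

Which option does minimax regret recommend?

A1

Column bests: S1=6.8, S2=9.8, S3=8.5, S4=8.8, S5=9.7.
A1 regrets: 4.6, 2.4, 0.0, 1.9, 5.0 → max 5.0
A2 regrets: 4.3, 9.6, 1.9, 2.3, 8.3 → max 9.6
A3 regrets: 0.0, 0.0, 5.8, 6.0, 0.0 → max 6.0
A4 regrets: 2.1, 6.3, 0.2, 0.0, 0.6 → max 6.3
A5 regrets: 6.1, 2.1, 1.9, 7.2, 3.9 → max 7.2
Smallest max regret = 5.0 → A1.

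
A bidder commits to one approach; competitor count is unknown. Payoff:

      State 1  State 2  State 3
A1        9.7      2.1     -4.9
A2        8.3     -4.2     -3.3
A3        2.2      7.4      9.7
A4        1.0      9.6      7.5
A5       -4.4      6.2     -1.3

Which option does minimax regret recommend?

A3

Column bests: State 1=9.7, State 2=9.6, State 3=9.7.
A1 regrets: 0.0, 7.5, 14.6 → max 14.6
A2 regrets: 1.4, 13.8, 13.0 → max 13.8
A3 regrets: 7.5, 2.2, 0.0 → max 7.5
A4 regrets: 8.7, 0.0, 2.2 → max 8.7
A5 regrets: 14.1, 3.4, 11.0 → max 14.1
Smallest max regret = 7.5 → A3.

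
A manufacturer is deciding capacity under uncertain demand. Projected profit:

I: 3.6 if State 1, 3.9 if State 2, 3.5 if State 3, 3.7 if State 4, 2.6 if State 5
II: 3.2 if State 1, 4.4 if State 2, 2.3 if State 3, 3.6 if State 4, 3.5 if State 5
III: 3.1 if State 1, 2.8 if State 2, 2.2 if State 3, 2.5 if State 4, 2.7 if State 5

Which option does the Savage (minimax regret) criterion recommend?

Column bests: State 1=3.6, State 2=4.4, State 3=3.5, State 4=3.7, State 5=3.5.
I regrets: 0.0, 0.5, 0.0, 0.0, 0.9 → max 0.9
II regrets: 0.4, 0.0, 1.2, 0.1, 0.0 → max 1.2
III regrets: 0.5, 1.6, 1.3, 1.2, 0.8 → max 1.6
Smallest max regret = 0.9 → I.

I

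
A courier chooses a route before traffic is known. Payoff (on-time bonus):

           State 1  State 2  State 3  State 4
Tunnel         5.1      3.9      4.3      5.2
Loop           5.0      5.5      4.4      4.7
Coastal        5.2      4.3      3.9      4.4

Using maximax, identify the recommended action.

Row maxima: Tunnel=5.2, Loop=5.5, Coastal=5.2
Best best-case = 5.5 → Loop.

Loop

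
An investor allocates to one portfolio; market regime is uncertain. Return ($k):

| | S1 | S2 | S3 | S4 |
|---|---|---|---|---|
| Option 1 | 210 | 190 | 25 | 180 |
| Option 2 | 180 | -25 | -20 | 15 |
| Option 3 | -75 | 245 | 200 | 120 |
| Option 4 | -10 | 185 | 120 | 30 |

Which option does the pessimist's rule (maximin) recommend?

Row minima: Option 1=25, Option 2=-25, Option 3=-75, Option 4=-10
Best worst-case = 25 → Option 1.

Option 1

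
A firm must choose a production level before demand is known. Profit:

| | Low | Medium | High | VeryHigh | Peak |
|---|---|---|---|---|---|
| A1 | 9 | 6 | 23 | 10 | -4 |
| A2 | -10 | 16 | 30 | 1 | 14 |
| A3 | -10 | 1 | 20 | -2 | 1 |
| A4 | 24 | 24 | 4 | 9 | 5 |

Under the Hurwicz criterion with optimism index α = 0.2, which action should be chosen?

A1: 0.2·23 + 0.8·(-4) = 1.4
A2: 0.2·30 + 0.8·(-10) = -2
A3: 0.2·20 + 0.8·(-10) = -4
A4: 0.2·24 + 0.8·4 = 8
Highest Hurwicz score = 8 → A4.

A4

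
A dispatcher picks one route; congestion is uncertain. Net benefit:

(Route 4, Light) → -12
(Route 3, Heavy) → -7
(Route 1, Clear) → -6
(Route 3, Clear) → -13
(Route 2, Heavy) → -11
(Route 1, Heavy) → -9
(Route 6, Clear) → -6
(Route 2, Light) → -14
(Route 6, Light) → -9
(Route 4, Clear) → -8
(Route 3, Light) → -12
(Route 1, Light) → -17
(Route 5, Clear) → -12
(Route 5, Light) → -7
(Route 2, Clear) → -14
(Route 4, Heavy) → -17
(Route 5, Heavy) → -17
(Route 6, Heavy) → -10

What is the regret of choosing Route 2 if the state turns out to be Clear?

Best payoff under Clear is -6.
Regret = -6 − (-14) = 8.

8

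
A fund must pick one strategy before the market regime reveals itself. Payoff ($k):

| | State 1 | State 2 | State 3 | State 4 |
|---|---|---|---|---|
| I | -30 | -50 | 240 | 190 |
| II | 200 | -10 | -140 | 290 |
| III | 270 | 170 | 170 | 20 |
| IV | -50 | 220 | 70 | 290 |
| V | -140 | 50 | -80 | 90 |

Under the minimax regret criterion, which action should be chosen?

Column bests: State 1=270, State 2=220, State 3=240, State 4=290.
I regrets: 300, 270, 0, 100 → max 300
II regrets: 70, 230, 380, 0 → max 380
III regrets: 0, 50, 70, 270 → max 270
IV regrets: 320, 0, 170, 0 → max 320
V regrets: 410, 170, 320, 200 → max 410
Smallest max regret = 270 → III.

III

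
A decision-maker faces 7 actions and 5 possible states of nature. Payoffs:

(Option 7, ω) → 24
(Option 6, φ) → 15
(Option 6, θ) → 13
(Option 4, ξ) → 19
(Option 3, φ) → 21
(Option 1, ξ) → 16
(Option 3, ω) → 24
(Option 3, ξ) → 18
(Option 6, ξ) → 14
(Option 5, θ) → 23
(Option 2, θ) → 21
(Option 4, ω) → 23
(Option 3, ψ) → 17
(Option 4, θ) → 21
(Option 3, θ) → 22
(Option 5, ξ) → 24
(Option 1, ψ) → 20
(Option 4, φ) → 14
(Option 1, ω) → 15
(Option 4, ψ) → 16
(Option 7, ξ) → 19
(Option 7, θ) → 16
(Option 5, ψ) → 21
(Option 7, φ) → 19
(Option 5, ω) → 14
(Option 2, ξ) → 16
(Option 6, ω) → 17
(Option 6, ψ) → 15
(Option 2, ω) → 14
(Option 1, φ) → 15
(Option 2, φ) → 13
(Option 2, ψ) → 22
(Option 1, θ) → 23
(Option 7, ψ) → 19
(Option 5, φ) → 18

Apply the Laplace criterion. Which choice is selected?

Option 3

Row averages: Option 1=17.8, Option 2=17.2, Option 3=20.4, Option 4=18.6, Option 5=20, Option 6=14.8, Option 7=19.4
Highest average = 20.4 → Option 3.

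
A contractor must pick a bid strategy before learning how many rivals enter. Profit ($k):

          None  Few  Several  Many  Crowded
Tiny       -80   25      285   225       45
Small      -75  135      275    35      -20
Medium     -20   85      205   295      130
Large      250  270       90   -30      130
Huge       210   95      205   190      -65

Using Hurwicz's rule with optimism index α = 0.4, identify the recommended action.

Tiny: 0.4·285 + 0.6·(-80) = 66
Small: 0.4·275 + 0.6·(-75) = 65
Medium: 0.4·295 + 0.6·(-20) = 106
Large: 0.4·270 + 0.6·(-30) = 90
Huge: 0.4·210 + 0.6·(-65) = 45
Highest Hurwicz score = 106 → Medium.

Medium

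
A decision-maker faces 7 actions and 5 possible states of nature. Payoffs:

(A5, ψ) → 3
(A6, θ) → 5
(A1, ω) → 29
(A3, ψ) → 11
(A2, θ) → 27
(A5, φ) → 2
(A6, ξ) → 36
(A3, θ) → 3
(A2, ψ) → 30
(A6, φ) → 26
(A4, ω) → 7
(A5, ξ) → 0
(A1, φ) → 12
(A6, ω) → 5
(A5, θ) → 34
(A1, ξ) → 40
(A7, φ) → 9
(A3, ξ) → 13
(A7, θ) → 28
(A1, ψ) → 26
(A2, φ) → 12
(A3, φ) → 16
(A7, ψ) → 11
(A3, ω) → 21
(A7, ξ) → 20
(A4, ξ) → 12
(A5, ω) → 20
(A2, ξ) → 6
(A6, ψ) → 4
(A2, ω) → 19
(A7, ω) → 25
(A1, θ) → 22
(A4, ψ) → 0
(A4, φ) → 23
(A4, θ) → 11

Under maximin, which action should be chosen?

Row minima: A1=12, A2=6, A3=3, A4=0, A5=0, A6=4, A7=9
Best worst-case = 12 → A1.

A1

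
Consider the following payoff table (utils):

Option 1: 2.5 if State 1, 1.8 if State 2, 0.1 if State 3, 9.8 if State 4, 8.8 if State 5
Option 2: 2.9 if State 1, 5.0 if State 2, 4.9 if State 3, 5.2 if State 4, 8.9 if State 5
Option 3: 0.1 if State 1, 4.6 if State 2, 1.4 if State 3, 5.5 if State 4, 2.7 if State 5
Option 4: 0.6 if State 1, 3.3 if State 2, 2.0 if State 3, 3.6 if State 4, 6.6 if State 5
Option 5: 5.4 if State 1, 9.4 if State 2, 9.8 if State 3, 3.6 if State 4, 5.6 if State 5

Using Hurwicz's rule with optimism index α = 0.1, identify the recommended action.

Option 1: 0.1·9.8 + 0.9·0.1 = 1.07
Option 2: 0.1·8.9 + 0.9·2.9 = 3.5
Option 3: 0.1·5.5 + 0.9·0.1 = 0.64
Option 4: 0.1·6.6 + 0.9·0.6 = 1.2
Option 5: 0.1·9.8 + 0.9·3.6 = 4.22
Highest Hurwicz score = 4.22 → Option 5.

Option 5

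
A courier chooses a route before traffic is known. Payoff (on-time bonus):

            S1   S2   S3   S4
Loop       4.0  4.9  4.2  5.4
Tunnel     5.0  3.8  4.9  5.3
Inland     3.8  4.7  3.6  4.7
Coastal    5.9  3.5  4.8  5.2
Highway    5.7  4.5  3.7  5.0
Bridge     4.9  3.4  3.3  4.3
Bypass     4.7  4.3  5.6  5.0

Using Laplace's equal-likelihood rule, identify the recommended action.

Bypass

Row averages: Loop=4.625, Tunnel=4.75, Inland=4.2, Coastal=4.85, Highway=4.725, Bridge=3.975, Bypass=4.9
Highest average = 4.9 → Bypass.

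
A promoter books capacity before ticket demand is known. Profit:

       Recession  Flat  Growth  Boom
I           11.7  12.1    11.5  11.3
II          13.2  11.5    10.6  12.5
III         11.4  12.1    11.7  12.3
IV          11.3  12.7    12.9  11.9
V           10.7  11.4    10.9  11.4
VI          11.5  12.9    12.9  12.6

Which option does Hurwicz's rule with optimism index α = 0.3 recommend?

VI

I: 0.3·12.1 + 0.7·11.3 = 11.54
II: 0.3·13.2 + 0.7·10.6 = 11.38
III: 0.3·12.3 + 0.7·11.4 = 11.67
IV: 0.3·12.9 + 0.7·11.3 = 11.78
V: 0.3·11.4 + 0.7·10.7 = 10.91
VI: 0.3·12.9 + 0.7·11.5 = 11.92
Highest Hurwicz score = 11.92 → VI.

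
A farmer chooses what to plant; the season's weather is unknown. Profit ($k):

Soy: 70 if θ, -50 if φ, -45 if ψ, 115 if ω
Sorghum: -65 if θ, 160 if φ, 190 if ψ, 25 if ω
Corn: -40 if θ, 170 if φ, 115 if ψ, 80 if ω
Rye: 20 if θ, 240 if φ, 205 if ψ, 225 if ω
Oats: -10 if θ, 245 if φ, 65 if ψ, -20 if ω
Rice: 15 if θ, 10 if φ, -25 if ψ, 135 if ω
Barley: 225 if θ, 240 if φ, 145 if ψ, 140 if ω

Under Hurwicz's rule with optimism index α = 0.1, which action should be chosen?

Soy: 0.1·115 + 0.9·(-50) = -33.5
Sorghum: 0.1·190 + 0.9·(-65) = -39.5
Corn: 0.1·170 + 0.9·(-40) = -19
Rye: 0.1·240 + 0.9·20 = 42
Oats: 0.1·245 + 0.9·(-20) = 6.5
Rice: 0.1·135 + 0.9·(-25) = -9
Barley: 0.1·240 + 0.9·140 = 150
Highest Hurwicz score = 150 → Barley.

Barley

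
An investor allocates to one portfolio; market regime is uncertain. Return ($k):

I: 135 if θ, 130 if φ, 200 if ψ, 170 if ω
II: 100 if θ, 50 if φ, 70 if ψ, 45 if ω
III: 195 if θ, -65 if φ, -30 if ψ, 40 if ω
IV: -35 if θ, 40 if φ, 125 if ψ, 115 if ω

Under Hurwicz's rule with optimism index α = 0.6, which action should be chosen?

I

I: 0.6·200 + 0.4·130 = 172
II: 0.6·100 + 0.4·45 = 78
III: 0.6·195 + 0.4·(-65) = 91
IV: 0.6·125 + 0.4·(-35) = 61
Highest Hurwicz score = 172 → I.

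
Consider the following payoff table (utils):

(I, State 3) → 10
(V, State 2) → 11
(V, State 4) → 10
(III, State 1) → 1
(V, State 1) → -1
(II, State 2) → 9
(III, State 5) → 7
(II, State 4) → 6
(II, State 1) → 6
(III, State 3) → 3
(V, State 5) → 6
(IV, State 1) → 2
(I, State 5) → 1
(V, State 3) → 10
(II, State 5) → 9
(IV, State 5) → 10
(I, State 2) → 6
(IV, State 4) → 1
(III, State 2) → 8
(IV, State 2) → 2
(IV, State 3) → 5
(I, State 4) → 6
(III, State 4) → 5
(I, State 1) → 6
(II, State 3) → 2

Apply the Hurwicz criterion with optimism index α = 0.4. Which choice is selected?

I: 0.4·10 + 0.6·1 = 4.6
II: 0.4·9 + 0.6·2 = 4.8
III: 0.4·8 + 0.6·1 = 3.8
IV: 0.4·10 + 0.6·1 = 4.6
V: 0.4·11 + 0.6·(-1) = 3.8
Highest Hurwicz score = 4.8 → II.

II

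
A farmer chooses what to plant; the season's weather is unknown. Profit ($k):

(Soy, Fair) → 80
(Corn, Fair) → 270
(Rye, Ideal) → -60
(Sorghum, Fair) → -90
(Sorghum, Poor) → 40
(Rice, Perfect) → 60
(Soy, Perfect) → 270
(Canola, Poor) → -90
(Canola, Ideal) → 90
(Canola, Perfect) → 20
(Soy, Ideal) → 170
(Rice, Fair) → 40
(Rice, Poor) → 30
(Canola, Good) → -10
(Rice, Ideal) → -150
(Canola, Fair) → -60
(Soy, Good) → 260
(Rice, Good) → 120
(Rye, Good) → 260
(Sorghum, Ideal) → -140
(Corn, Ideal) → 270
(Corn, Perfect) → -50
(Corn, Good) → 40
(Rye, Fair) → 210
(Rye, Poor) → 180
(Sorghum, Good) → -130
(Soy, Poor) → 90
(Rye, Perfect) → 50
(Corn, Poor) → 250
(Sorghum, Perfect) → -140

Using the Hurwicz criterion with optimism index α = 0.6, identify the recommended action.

Soy

Soy: 0.6·270 + 0.4·80 = 194
Rye: 0.6·260 + 0.4·(-60) = 132
Rice: 0.6·120 + 0.4·(-150) = 12
Sorghum: 0.6·40 + 0.4·(-140) = -32
Canola: 0.6·90 + 0.4·(-90) = 18
Corn: 0.6·270 + 0.4·(-50) = 142
Highest Hurwicz score = 194 → Soy.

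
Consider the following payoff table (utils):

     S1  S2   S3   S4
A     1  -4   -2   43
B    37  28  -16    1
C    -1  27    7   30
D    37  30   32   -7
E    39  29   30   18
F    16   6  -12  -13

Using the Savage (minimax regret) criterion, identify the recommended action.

E

Column bests: S1=39, S2=30, S3=32, S4=43.
A regrets: 38, 34, 34, 0 → max 38
B regrets: 2, 2, 48, 42 → max 48
C regrets: 40, 3, 25, 13 → max 40
D regrets: 2, 0, 0, 50 → max 50
E regrets: 0, 1, 2, 25 → max 25
F regrets: 23, 24, 44, 56 → max 56
Smallest max regret = 25 → E.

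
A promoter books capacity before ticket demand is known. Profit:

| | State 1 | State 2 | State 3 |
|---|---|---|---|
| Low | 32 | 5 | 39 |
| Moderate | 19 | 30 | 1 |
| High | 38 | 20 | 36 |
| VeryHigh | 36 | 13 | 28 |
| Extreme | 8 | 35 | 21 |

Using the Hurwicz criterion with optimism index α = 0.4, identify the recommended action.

High

Low: 0.4·39 + 0.6·5 = 18.6
Moderate: 0.4·30 + 0.6·1 = 12.6
High: 0.4·38 + 0.6·20 = 27.2
VeryHigh: 0.4·36 + 0.6·13 = 22.2
Extreme: 0.4·35 + 0.6·8 = 18.8
Highest Hurwicz score = 27.2 → High.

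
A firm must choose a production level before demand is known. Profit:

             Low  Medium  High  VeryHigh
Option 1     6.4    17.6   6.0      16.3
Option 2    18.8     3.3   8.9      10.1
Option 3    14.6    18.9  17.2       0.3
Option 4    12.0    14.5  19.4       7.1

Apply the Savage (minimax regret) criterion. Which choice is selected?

Column bests: Low=18.8, Medium=18.9, High=19.4, VeryHigh=16.3.
Option 1 regrets: 12.4, 1.3, 13.4, 0.0 → max 13.4
Option 2 regrets: 0.0, 15.6, 10.5, 6.2 → max 15.6
Option 3 regrets: 4.2, 0.0, 2.2, 16.0 → max 16.0
Option 4 regrets: 6.8, 4.4, 0.0, 9.2 → max 9.2
Smallest max regret = 9.2 → Option 4.

Option 4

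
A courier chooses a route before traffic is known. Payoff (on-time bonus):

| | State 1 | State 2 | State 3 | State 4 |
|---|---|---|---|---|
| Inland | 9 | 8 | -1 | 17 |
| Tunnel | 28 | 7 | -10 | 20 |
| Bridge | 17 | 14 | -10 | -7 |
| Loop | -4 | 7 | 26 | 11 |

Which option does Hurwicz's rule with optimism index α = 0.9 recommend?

Tunnel

Inland: 0.9·17 + 0.1·(-1) = 15.2
Tunnel: 0.9·28 + 0.1·(-10) = 24.2
Bridge: 0.9·17 + 0.1·(-10) = 14.3
Loop: 0.9·26 + 0.1·(-4) = 23
Highest Hurwicz score = 24.2 → Tunnel.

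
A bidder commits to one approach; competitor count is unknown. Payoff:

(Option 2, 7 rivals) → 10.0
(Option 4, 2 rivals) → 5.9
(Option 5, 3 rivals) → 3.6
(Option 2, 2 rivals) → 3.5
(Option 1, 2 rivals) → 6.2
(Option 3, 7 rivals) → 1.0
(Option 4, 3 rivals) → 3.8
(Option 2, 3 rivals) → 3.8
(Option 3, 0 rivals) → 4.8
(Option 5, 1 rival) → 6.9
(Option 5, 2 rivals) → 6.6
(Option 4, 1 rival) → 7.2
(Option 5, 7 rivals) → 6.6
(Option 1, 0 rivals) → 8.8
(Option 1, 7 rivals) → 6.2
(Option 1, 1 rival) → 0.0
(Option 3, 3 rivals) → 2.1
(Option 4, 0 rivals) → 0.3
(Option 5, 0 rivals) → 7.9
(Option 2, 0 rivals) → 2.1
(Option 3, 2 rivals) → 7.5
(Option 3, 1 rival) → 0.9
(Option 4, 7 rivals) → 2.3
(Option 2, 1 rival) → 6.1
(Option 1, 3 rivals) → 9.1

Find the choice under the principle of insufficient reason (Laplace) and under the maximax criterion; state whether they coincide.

laplace → Option 5; maximax → Option 2 (disagree)

Row averages: Option 1=6.06, Option 2=5.1, Option 3=3.26, Option 4=3.9, Option 5=6.32
Highest average = 6.32 → Option 5.
Row maxima: Option 1=9.1, Option 2=10.0, Option 3=7.5, Option 4=7.2, Option 5=7.9
Best best-case = 10.0 → Option 2.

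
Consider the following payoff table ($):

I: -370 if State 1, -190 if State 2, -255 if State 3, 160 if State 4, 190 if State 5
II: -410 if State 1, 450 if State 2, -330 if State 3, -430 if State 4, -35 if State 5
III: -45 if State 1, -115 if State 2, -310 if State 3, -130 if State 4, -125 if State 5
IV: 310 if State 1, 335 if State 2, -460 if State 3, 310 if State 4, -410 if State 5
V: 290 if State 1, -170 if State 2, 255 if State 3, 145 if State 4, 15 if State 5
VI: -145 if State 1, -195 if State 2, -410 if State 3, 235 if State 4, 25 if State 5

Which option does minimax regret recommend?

Column bests: State 1=310, State 2=450, State 3=255, State 4=310, State 5=190.
I regrets: 680, 640, 510, 150, 0 → max 680
II regrets: 720, 0, 585, 740, 225 → max 740
III regrets: 355, 565, 565, 440, 315 → max 565
IV regrets: 0, 115, 715, 0, 600 → max 715
V regrets: 20, 620, 0, 165, 175 → max 620
VI regrets: 455, 645, 665, 75, 165 → max 665
Smallest max regret = 565 → III.

III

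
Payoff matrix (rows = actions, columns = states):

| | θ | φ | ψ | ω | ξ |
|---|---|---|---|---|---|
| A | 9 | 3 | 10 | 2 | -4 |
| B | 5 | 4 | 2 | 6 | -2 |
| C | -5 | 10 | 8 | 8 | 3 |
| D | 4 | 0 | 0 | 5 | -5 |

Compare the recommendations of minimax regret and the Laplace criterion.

Column bests: θ=9, φ=10, ψ=10, ω=8, ξ=3.
A regrets: 0, 7, 0, 6, 7 → max 7
B regrets: 4, 6, 8, 2, 5 → max 8
C regrets: 14, 0, 2, 0, 0 → max 14
D regrets: 5, 10, 10, 3, 8 → max 10
Smallest max regret = 7 → A.
Row averages: A=4, B=3, C=4.8, D=0.8
Highest average = 4.8 → C.

minimax regret → A; laplace → C (disagree)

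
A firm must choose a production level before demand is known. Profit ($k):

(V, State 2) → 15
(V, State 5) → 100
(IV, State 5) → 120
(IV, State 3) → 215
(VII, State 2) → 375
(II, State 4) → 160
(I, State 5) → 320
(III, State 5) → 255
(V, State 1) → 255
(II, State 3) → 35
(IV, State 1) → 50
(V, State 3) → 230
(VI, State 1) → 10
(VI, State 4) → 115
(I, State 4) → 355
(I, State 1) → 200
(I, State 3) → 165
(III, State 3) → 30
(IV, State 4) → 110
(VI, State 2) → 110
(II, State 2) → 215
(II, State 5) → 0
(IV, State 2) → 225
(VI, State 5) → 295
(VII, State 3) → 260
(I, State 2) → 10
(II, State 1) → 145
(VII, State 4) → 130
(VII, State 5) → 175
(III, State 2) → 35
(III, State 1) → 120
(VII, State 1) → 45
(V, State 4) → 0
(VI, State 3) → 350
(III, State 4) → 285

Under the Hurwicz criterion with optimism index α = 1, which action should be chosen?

VII

I: 1·355 + 0·10 = 355
II: 1·215 + 0·0 = 215
III: 1·285 + 0·30 = 285
IV: 1·225 + 0·50 = 225
V: 1·255 + 0·0 = 255
VI: 1·350 + 0·10 = 350
VII: 1·375 + 0·45 = 375
Highest Hurwicz score = 375 → VII.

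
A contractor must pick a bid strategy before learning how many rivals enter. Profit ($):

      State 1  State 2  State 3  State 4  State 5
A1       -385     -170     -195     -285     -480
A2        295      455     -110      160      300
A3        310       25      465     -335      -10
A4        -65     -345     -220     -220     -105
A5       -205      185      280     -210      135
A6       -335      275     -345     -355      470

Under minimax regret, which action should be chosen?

A3

Column bests: State 1=310, State 2=455, State 3=465, State 4=160, State 5=470.
A1 regrets: 695, 625, 660, 445, 950 → max 950
A2 regrets: 15, 0, 575, 0, 170 → max 575
A3 regrets: 0, 430, 0, 495, 480 → max 495
A4 regrets: 375, 800, 685, 380, 575 → max 800
A5 regrets: 515, 270, 185, 370, 335 → max 515
A6 regrets: 645, 180, 810, 515, 0 → max 810
Smallest max regret = 495 → A3.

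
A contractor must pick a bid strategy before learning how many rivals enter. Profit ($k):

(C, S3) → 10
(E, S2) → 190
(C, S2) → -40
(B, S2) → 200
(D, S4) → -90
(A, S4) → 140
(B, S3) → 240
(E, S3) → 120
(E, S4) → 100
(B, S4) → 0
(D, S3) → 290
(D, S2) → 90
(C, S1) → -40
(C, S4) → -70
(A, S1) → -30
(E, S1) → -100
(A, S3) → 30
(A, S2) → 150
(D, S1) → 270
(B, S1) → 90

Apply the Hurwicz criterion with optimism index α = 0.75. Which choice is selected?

A: 0.75·150 + 0.25·(-30) = 105
B: 0.75·240 + 0.25·0 = 180
C: 0.75·10 + 0.25·(-70) = -10
D: 0.75·290 + 0.25·(-90) = 195
E: 0.75·190 + 0.25·(-100) = 117.5
Highest Hurwicz score = 195 → D.

D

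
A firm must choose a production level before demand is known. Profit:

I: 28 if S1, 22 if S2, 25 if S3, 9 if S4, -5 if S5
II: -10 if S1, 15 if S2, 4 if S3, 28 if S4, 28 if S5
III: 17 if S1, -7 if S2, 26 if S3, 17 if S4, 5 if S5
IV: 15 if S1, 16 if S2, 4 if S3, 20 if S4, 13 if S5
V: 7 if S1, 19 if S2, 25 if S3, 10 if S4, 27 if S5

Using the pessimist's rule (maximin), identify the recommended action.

V

Row minima: I=-5, II=-10, III=-7, IV=4, V=7
Best worst-case = 7 → V.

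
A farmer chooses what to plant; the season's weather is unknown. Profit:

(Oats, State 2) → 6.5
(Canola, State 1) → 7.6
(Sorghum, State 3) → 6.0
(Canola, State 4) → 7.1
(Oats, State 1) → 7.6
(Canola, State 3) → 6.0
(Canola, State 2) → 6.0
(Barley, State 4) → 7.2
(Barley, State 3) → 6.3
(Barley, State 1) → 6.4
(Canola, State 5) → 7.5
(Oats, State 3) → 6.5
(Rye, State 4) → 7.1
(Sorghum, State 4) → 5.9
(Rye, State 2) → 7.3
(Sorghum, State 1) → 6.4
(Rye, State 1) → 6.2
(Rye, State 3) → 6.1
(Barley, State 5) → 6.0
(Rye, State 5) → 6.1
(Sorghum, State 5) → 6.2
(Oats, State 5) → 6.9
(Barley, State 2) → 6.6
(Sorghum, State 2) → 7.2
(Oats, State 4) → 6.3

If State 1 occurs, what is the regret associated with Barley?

1.2

Best payoff under State 1 is 7.6.
Regret = 7.6 − 6.4 = 1.2.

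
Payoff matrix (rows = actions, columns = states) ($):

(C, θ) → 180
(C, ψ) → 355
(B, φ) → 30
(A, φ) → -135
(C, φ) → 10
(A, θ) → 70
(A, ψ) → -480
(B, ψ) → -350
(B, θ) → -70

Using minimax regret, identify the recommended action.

Column bests: θ=180, φ=30, ψ=355.
A regrets: 110, 165, 835 → max 835
B regrets: 250, 0, 705 → max 705
C regrets: 0, 20, 0 → max 20
Smallest max regret = 20 → C.

C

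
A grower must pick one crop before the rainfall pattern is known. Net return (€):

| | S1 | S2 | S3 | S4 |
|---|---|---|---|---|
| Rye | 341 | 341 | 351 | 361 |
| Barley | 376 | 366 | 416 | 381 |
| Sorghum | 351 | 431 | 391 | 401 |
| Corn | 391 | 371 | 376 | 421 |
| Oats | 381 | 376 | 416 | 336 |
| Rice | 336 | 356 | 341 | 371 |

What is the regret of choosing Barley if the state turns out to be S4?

Best payoff under S4 is 421.
Regret = 421 − 381 = 40.

40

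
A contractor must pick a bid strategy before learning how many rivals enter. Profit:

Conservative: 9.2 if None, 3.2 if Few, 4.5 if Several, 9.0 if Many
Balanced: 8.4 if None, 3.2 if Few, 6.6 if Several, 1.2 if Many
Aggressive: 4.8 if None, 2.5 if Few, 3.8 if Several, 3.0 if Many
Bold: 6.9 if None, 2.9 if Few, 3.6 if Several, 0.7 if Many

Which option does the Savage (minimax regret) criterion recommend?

Column bests: None=9.2, Few=3.2, Several=6.6, Many=9.0.
Conservative regrets: 0.0, 0.0, 2.1, 0.0 → max 2.1
Balanced regrets: 0.8, 0.0, 0.0, 7.8 → max 7.8
Aggressive regrets: 4.4, 0.7, 2.8, 6.0 → max 6.0
Bold regrets: 2.3, 0.3, 3.0, 8.3 → max 8.3
Smallest max regret = 2.1 → Conservative.

Conservative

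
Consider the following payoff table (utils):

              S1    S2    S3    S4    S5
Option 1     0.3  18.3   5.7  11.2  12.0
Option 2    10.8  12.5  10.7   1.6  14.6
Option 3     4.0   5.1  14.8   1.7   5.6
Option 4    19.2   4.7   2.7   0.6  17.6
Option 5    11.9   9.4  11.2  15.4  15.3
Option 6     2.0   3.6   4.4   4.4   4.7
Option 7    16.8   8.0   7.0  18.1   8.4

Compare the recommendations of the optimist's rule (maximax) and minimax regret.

maximax → Option 4; minimax regret → Option 5 (disagree)

Row maxima: Option 1=18.3, Option 2=14.6, Option 3=14.8, Option 4=19.2, Option 5=15.4, Option 6=4.7, Option 7=18.1
Best best-case = 19.2 → Option 4.
Column bests: S1=19.2, S2=18.3, S3=14.8, S4=18.1, S5=17.6.
Option 1 regrets: 18.9, 0.0, 9.1, 6.9, 5.6 → max 18.9
Option 2 regrets: 8.4, 5.8, 4.1, 16.5, 3.0 → max 16.5
Option 3 regrets: 15.2, 13.2, 0.0, 16.4, 12.0 → max 16.4
Option 4 regrets: 0.0, 13.6, 12.1, 17.5, 0.0 → max 17.5
Option 5 regrets: 7.3, 8.9, 3.6, 2.7, 2.3 → max 8.9
Option 6 regrets: 17.2, 14.7, 10.4, 13.7, 12.9 → max 17.2
Option 7 regrets: 2.4, 10.3, 7.8, 0.0, 9.2 → max 10.3
Smallest max regret = 8.9 → Option 5.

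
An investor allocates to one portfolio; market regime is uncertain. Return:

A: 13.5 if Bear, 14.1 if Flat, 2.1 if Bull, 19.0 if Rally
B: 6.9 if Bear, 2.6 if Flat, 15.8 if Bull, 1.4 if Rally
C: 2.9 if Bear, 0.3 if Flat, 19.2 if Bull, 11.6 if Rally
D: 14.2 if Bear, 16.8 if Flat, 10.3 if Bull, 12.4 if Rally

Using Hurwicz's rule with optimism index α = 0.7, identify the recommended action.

A: 0.7·19.0 + 0.3·2.1 = 13.93
B: 0.7·15.8 + 0.3·1.4 = 11.48
C: 0.7·19.2 + 0.3·0.3 = 13.53
D: 0.7·16.8 + 0.3·10.3 = 14.85
Highest Hurwicz score = 14.85 → D.

D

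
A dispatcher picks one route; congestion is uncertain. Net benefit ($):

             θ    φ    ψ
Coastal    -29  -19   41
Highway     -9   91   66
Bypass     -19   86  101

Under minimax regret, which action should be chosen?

Column bests: θ=-9, φ=91, ψ=101.
Coastal regrets: 20, 110, 60 → max 110
Highway regrets: 0, 0, 35 → max 35
Bypass regrets: 10, 5, 0 → max 10
Smallest max regret = 10 → Bypass.

Bypass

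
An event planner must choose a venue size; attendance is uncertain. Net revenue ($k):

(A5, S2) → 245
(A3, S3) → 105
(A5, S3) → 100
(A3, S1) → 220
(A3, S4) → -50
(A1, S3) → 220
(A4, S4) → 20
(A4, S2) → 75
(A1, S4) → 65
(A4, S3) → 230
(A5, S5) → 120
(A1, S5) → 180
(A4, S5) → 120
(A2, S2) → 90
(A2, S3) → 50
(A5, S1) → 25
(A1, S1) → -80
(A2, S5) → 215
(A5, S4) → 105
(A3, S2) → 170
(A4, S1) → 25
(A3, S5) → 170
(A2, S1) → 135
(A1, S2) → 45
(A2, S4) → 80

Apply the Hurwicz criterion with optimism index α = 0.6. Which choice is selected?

A5

A1: 0.6·220 + 0.4·(-80) = 100
A2: 0.6·215 + 0.4·50 = 149
A3: 0.6·220 + 0.4·(-50) = 112
A4: 0.6·230 + 0.4·20 = 146
A5: 0.6·245 + 0.4·25 = 157
Highest Hurwicz score = 157 → A5.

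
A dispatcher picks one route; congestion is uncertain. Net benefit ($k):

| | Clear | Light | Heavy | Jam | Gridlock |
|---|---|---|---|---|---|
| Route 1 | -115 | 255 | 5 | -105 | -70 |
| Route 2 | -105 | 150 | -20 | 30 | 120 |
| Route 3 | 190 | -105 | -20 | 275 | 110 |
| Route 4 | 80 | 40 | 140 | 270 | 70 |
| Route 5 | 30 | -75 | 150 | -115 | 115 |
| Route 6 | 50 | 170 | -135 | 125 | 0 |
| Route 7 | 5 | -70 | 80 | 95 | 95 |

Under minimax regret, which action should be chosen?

Route 4

Column bests: Clear=190, Light=255, Heavy=150, Jam=275, Gridlock=120.
Route 1 regrets: 305, 0, 145, 380, 190 → max 380
Route 2 regrets: 295, 105, 170, 245, 0 → max 295
Route 3 regrets: 0, 360, 170, 0, 10 → max 360
Route 4 regrets: 110, 215, 10, 5, 50 → max 215
Route 5 regrets: 160, 330, 0, 390, 5 → max 390
Route 6 regrets: 140, 85, 285, 150, 120 → max 285
Route 7 regrets: 185, 325, 70, 180, 25 → max 325
Smallest max regret = 215 → Route 4.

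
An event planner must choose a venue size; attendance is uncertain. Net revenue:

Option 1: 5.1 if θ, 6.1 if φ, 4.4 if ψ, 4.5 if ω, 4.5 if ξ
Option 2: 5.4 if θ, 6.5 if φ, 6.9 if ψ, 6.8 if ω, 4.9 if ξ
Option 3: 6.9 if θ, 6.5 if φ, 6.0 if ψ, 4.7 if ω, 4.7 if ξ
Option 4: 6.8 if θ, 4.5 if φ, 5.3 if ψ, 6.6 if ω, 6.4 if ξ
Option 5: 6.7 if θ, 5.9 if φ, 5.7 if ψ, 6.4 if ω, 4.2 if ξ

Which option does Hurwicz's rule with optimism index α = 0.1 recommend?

Option 2

Option 1: 0.1·6.1 + 0.9·4.4 = 4.57
Option 2: 0.1·6.9 + 0.9·4.9 = 5.1
Option 3: 0.1·6.9 + 0.9·4.7 = 4.92
Option 4: 0.1·6.8 + 0.9·4.5 = 4.73
Option 5: 0.1·6.7 + 0.9·4.2 = 4.45
Highest Hurwicz score = 5.1 → Option 2.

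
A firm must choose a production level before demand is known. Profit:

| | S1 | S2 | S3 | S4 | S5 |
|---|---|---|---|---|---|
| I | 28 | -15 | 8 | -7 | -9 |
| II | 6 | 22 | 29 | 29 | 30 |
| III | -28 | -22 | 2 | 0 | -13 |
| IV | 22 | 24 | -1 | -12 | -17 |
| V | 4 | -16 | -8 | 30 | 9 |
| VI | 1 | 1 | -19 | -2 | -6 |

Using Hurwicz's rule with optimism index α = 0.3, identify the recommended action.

II

I: 0.3·28 + 0.7·(-15) = -2.1
II: 0.3·30 + 0.7·6 = 13.2
III: 0.3·2 + 0.7·(-28) = -19
IV: 0.3·24 + 0.7·(-17) = -4.7
V: 0.3·30 + 0.7·(-16) = -2.2
VI: 0.3·1 + 0.7·(-19) = -13
Highest Hurwicz score = 13.2 → II.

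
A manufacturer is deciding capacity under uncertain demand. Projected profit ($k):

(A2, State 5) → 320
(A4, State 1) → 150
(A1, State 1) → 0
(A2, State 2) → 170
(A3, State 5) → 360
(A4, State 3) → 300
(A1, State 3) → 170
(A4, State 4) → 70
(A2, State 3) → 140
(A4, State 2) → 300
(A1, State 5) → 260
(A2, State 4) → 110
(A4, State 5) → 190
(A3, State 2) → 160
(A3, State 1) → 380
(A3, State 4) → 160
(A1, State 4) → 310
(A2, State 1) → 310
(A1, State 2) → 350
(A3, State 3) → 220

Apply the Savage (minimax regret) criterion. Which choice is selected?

A3

Column bests: State 1=380, State 2=350, State 3=300, State 4=310, State 5=360.
A1 regrets: 380, 0, 130, 0, 100 → max 380
A2 regrets: 70, 180, 160, 200, 40 → max 200
A3 regrets: 0, 190, 80, 150, 0 → max 190
A4 regrets: 230, 50, 0, 240, 170 → max 240
Smallest max regret = 190 → A3.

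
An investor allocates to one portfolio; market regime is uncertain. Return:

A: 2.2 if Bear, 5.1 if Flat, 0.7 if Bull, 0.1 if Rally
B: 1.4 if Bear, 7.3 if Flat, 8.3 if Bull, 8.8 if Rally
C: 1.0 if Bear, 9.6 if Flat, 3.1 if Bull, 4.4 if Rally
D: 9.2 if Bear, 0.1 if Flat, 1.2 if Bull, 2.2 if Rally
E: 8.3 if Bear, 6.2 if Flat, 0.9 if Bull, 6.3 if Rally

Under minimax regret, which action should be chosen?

E

Column bests: Bear=9.2, Flat=9.6, Bull=8.3, Rally=8.8.
A regrets: 7.0, 4.5, 7.6, 8.7 → max 8.7
B regrets: 7.8, 2.3, 0.0, 0.0 → max 7.8
C regrets: 8.2, 0.0, 5.2, 4.4 → max 8.2
D regrets: 0.0, 9.5, 7.1, 6.6 → max 9.5
E regrets: 0.9, 3.4, 7.4, 2.5 → max 7.4
Smallest max regret = 7.4 → E.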